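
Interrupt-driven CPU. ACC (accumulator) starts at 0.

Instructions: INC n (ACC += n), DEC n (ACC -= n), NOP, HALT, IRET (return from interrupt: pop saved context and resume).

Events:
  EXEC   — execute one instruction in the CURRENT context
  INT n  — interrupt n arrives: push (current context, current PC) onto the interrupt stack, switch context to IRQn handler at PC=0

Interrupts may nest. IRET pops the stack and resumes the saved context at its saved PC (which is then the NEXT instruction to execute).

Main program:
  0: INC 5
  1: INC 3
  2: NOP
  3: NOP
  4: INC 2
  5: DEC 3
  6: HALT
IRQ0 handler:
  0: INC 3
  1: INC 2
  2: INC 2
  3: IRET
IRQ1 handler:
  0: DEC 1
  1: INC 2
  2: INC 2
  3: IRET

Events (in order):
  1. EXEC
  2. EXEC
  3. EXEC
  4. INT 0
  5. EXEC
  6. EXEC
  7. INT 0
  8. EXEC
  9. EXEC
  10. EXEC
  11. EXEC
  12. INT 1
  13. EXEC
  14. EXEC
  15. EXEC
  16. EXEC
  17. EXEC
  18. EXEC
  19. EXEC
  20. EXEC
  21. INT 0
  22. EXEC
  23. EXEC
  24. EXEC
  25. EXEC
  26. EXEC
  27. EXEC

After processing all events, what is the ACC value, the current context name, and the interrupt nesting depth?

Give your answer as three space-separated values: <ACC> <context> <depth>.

Event 1 (EXEC): [MAIN] PC=0: INC 5 -> ACC=5
Event 2 (EXEC): [MAIN] PC=1: INC 3 -> ACC=8
Event 3 (EXEC): [MAIN] PC=2: NOP
Event 4 (INT 0): INT 0 arrives: push (MAIN, PC=3), enter IRQ0 at PC=0 (depth now 1)
Event 5 (EXEC): [IRQ0] PC=0: INC 3 -> ACC=11
Event 6 (EXEC): [IRQ0] PC=1: INC 2 -> ACC=13
Event 7 (INT 0): INT 0 arrives: push (IRQ0, PC=2), enter IRQ0 at PC=0 (depth now 2)
Event 8 (EXEC): [IRQ0] PC=0: INC 3 -> ACC=16
Event 9 (EXEC): [IRQ0] PC=1: INC 2 -> ACC=18
Event 10 (EXEC): [IRQ0] PC=2: INC 2 -> ACC=20
Event 11 (EXEC): [IRQ0] PC=3: IRET -> resume IRQ0 at PC=2 (depth now 1)
Event 12 (INT 1): INT 1 arrives: push (IRQ0, PC=2), enter IRQ1 at PC=0 (depth now 2)
Event 13 (EXEC): [IRQ1] PC=0: DEC 1 -> ACC=19
Event 14 (EXEC): [IRQ1] PC=1: INC 2 -> ACC=21
Event 15 (EXEC): [IRQ1] PC=2: INC 2 -> ACC=23
Event 16 (EXEC): [IRQ1] PC=3: IRET -> resume IRQ0 at PC=2 (depth now 1)
Event 17 (EXEC): [IRQ0] PC=2: INC 2 -> ACC=25
Event 18 (EXEC): [IRQ0] PC=3: IRET -> resume MAIN at PC=3 (depth now 0)
Event 19 (EXEC): [MAIN] PC=3: NOP
Event 20 (EXEC): [MAIN] PC=4: INC 2 -> ACC=27
Event 21 (INT 0): INT 0 arrives: push (MAIN, PC=5), enter IRQ0 at PC=0 (depth now 1)
Event 22 (EXEC): [IRQ0] PC=0: INC 3 -> ACC=30
Event 23 (EXEC): [IRQ0] PC=1: INC 2 -> ACC=32
Event 24 (EXEC): [IRQ0] PC=2: INC 2 -> ACC=34
Event 25 (EXEC): [IRQ0] PC=3: IRET -> resume MAIN at PC=5 (depth now 0)
Event 26 (EXEC): [MAIN] PC=5: DEC 3 -> ACC=31
Event 27 (EXEC): [MAIN] PC=6: HALT

Answer: 31 MAIN 0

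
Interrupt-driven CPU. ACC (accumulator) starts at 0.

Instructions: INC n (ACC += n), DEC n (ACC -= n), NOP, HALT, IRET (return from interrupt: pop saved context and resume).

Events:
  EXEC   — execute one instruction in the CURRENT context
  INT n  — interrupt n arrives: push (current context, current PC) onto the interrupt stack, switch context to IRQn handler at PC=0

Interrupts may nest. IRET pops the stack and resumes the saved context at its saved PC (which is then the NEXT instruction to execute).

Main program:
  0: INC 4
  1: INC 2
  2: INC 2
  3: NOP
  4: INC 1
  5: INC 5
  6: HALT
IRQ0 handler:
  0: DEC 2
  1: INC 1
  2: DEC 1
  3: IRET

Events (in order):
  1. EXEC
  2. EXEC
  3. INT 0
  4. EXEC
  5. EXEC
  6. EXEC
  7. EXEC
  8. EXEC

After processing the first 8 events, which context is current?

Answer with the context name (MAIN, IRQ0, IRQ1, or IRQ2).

Event 1 (EXEC): [MAIN] PC=0: INC 4 -> ACC=4
Event 2 (EXEC): [MAIN] PC=1: INC 2 -> ACC=6
Event 3 (INT 0): INT 0 arrives: push (MAIN, PC=2), enter IRQ0 at PC=0 (depth now 1)
Event 4 (EXEC): [IRQ0] PC=0: DEC 2 -> ACC=4
Event 5 (EXEC): [IRQ0] PC=1: INC 1 -> ACC=5
Event 6 (EXEC): [IRQ0] PC=2: DEC 1 -> ACC=4
Event 7 (EXEC): [IRQ0] PC=3: IRET -> resume MAIN at PC=2 (depth now 0)
Event 8 (EXEC): [MAIN] PC=2: INC 2 -> ACC=6

Answer: MAIN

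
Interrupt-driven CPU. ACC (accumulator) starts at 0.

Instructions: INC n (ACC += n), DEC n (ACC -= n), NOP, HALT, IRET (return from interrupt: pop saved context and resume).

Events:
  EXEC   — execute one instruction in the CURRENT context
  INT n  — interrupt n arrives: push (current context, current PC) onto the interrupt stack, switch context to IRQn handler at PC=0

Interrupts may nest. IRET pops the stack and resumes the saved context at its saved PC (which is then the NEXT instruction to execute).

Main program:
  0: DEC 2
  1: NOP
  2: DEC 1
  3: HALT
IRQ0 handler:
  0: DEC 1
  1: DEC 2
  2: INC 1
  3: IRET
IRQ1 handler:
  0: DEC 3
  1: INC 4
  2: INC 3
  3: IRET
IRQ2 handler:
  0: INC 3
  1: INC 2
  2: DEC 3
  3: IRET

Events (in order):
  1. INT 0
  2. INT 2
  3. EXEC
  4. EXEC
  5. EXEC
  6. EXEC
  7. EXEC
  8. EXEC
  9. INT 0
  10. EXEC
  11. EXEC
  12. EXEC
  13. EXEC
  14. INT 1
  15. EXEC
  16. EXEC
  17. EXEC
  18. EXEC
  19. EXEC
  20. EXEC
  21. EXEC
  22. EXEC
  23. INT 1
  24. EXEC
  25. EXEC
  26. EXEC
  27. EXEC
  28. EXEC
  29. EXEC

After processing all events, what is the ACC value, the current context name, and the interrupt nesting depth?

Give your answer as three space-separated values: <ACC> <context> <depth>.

Answer: 3 MAIN 0

Derivation:
Event 1 (INT 0): INT 0 arrives: push (MAIN, PC=0), enter IRQ0 at PC=0 (depth now 1)
Event 2 (INT 2): INT 2 arrives: push (IRQ0, PC=0), enter IRQ2 at PC=0 (depth now 2)
Event 3 (EXEC): [IRQ2] PC=0: INC 3 -> ACC=3
Event 4 (EXEC): [IRQ2] PC=1: INC 2 -> ACC=5
Event 5 (EXEC): [IRQ2] PC=2: DEC 3 -> ACC=2
Event 6 (EXEC): [IRQ2] PC=3: IRET -> resume IRQ0 at PC=0 (depth now 1)
Event 7 (EXEC): [IRQ0] PC=0: DEC 1 -> ACC=1
Event 8 (EXEC): [IRQ0] PC=1: DEC 2 -> ACC=-1
Event 9 (INT 0): INT 0 arrives: push (IRQ0, PC=2), enter IRQ0 at PC=0 (depth now 2)
Event 10 (EXEC): [IRQ0] PC=0: DEC 1 -> ACC=-2
Event 11 (EXEC): [IRQ0] PC=1: DEC 2 -> ACC=-4
Event 12 (EXEC): [IRQ0] PC=2: INC 1 -> ACC=-3
Event 13 (EXEC): [IRQ0] PC=3: IRET -> resume IRQ0 at PC=2 (depth now 1)
Event 14 (INT 1): INT 1 arrives: push (IRQ0, PC=2), enter IRQ1 at PC=0 (depth now 2)
Event 15 (EXEC): [IRQ1] PC=0: DEC 3 -> ACC=-6
Event 16 (EXEC): [IRQ1] PC=1: INC 4 -> ACC=-2
Event 17 (EXEC): [IRQ1] PC=2: INC 3 -> ACC=1
Event 18 (EXEC): [IRQ1] PC=3: IRET -> resume IRQ0 at PC=2 (depth now 1)
Event 19 (EXEC): [IRQ0] PC=2: INC 1 -> ACC=2
Event 20 (EXEC): [IRQ0] PC=3: IRET -> resume MAIN at PC=0 (depth now 0)
Event 21 (EXEC): [MAIN] PC=0: DEC 2 -> ACC=0
Event 22 (EXEC): [MAIN] PC=1: NOP
Event 23 (INT 1): INT 1 arrives: push (MAIN, PC=2), enter IRQ1 at PC=0 (depth now 1)
Event 24 (EXEC): [IRQ1] PC=0: DEC 3 -> ACC=-3
Event 25 (EXEC): [IRQ1] PC=1: INC 4 -> ACC=1
Event 26 (EXEC): [IRQ1] PC=2: INC 3 -> ACC=4
Event 27 (EXEC): [IRQ1] PC=3: IRET -> resume MAIN at PC=2 (depth now 0)
Event 28 (EXEC): [MAIN] PC=2: DEC 1 -> ACC=3
Event 29 (EXEC): [MAIN] PC=3: HALT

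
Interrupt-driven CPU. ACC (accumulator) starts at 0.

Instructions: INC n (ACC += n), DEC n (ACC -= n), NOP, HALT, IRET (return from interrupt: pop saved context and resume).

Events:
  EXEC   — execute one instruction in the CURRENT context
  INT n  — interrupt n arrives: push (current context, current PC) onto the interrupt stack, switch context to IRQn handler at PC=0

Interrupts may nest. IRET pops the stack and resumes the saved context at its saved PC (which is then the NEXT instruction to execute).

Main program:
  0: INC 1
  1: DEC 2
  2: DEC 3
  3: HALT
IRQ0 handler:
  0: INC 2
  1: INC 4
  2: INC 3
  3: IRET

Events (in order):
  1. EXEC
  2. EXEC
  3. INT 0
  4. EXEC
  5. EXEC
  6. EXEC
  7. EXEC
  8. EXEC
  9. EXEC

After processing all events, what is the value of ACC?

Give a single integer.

Event 1 (EXEC): [MAIN] PC=0: INC 1 -> ACC=1
Event 2 (EXEC): [MAIN] PC=1: DEC 2 -> ACC=-1
Event 3 (INT 0): INT 0 arrives: push (MAIN, PC=2), enter IRQ0 at PC=0 (depth now 1)
Event 4 (EXEC): [IRQ0] PC=0: INC 2 -> ACC=1
Event 5 (EXEC): [IRQ0] PC=1: INC 4 -> ACC=5
Event 6 (EXEC): [IRQ0] PC=2: INC 3 -> ACC=8
Event 7 (EXEC): [IRQ0] PC=3: IRET -> resume MAIN at PC=2 (depth now 0)
Event 8 (EXEC): [MAIN] PC=2: DEC 3 -> ACC=5
Event 9 (EXEC): [MAIN] PC=3: HALT

Answer: 5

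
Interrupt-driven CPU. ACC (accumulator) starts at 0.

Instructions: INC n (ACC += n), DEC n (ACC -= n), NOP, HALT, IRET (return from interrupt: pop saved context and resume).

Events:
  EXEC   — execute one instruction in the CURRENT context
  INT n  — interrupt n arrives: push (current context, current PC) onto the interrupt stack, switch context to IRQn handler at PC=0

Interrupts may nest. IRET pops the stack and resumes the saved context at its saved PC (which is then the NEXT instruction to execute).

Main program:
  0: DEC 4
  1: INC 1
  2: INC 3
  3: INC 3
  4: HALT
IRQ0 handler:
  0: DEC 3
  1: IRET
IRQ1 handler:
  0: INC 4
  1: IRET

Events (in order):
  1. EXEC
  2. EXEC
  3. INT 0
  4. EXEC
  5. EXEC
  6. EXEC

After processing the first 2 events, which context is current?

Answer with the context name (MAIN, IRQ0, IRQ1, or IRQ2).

Event 1 (EXEC): [MAIN] PC=0: DEC 4 -> ACC=-4
Event 2 (EXEC): [MAIN] PC=1: INC 1 -> ACC=-3

Answer: MAIN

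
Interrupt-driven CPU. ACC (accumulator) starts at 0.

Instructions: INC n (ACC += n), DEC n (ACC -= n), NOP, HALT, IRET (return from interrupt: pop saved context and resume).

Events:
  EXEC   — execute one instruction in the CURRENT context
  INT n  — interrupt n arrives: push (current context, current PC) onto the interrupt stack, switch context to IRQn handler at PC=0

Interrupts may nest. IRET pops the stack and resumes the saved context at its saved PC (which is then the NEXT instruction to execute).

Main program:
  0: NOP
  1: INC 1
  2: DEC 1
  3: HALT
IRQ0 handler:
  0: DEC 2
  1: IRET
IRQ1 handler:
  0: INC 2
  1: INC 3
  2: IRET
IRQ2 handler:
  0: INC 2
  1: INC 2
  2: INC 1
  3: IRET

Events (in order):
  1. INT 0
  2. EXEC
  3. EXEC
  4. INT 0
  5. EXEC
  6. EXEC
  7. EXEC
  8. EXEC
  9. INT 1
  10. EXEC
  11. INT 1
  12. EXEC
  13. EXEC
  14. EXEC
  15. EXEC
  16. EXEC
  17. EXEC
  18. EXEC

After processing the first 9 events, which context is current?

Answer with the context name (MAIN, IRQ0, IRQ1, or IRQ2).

Event 1 (INT 0): INT 0 arrives: push (MAIN, PC=0), enter IRQ0 at PC=0 (depth now 1)
Event 2 (EXEC): [IRQ0] PC=0: DEC 2 -> ACC=-2
Event 3 (EXEC): [IRQ0] PC=1: IRET -> resume MAIN at PC=0 (depth now 0)
Event 4 (INT 0): INT 0 arrives: push (MAIN, PC=0), enter IRQ0 at PC=0 (depth now 1)
Event 5 (EXEC): [IRQ0] PC=0: DEC 2 -> ACC=-4
Event 6 (EXEC): [IRQ0] PC=1: IRET -> resume MAIN at PC=0 (depth now 0)
Event 7 (EXEC): [MAIN] PC=0: NOP
Event 8 (EXEC): [MAIN] PC=1: INC 1 -> ACC=-3
Event 9 (INT 1): INT 1 arrives: push (MAIN, PC=2), enter IRQ1 at PC=0 (depth now 1)

Answer: IRQ1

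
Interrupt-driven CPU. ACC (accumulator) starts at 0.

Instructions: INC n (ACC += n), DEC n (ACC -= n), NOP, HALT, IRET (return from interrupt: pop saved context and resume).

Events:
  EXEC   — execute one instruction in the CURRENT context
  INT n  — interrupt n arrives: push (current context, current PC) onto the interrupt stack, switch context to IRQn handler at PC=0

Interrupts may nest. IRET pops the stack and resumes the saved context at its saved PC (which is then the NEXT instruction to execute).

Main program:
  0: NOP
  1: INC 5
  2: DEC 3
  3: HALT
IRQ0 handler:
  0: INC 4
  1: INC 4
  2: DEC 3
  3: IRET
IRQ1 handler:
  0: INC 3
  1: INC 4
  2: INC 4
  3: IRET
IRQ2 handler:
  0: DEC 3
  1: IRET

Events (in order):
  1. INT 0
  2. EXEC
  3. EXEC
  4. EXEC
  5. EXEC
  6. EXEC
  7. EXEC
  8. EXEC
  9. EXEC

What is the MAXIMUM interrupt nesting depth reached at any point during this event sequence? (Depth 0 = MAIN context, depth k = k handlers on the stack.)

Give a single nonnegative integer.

Event 1 (INT 0): INT 0 arrives: push (MAIN, PC=0), enter IRQ0 at PC=0 (depth now 1) [depth=1]
Event 2 (EXEC): [IRQ0] PC=0: INC 4 -> ACC=4 [depth=1]
Event 3 (EXEC): [IRQ0] PC=1: INC 4 -> ACC=8 [depth=1]
Event 4 (EXEC): [IRQ0] PC=2: DEC 3 -> ACC=5 [depth=1]
Event 5 (EXEC): [IRQ0] PC=3: IRET -> resume MAIN at PC=0 (depth now 0) [depth=0]
Event 6 (EXEC): [MAIN] PC=0: NOP [depth=0]
Event 7 (EXEC): [MAIN] PC=1: INC 5 -> ACC=10 [depth=0]
Event 8 (EXEC): [MAIN] PC=2: DEC 3 -> ACC=7 [depth=0]
Event 9 (EXEC): [MAIN] PC=3: HALT [depth=0]
Max depth observed: 1

Answer: 1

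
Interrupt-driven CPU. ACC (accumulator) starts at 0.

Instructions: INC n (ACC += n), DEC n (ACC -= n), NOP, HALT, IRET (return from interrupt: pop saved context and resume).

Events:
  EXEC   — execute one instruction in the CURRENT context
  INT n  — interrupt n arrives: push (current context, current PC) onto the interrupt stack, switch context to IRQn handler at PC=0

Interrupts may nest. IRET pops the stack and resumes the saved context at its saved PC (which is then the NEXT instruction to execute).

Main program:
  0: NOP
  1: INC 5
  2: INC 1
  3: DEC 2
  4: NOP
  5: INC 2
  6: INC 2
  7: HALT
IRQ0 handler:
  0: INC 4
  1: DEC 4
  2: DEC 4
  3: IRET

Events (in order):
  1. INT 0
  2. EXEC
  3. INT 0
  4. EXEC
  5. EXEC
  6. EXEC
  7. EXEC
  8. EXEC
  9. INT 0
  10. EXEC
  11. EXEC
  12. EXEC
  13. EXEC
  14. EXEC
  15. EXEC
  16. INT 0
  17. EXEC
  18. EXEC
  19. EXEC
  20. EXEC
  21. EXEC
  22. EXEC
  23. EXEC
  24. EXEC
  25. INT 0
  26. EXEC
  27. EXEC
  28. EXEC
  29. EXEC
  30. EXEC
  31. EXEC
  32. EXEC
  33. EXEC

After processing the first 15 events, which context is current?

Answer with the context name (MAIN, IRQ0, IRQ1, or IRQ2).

Event 1 (INT 0): INT 0 arrives: push (MAIN, PC=0), enter IRQ0 at PC=0 (depth now 1)
Event 2 (EXEC): [IRQ0] PC=0: INC 4 -> ACC=4
Event 3 (INT 0): INT 0 arrives: push (IRQ0, PC=1), enter IRQ0 at PC=0 (depth now 2)
Event 4 (EXEC): [IRQ0] PC=0: INC 4 -> ACC=8
Event 5 (EXEC): [IRQ0] PC=1: DEC 4 -> ACC=4
Event 6 (EXEC): [IRQ0] PC=2: DEC 4 -> ACC=0
Event 7 (EXEC): [IRQ0] PC=3: IRET -> resume IRQ0 at PC=1 (depth now 1)
Event 8 (EXEC): [IRQ0] PC=1: DEC 4 -> ACC=-4
Event 9 (INT 0): INT 0 arrives: push (IRQ0, PC=2), enter IRQ0 at PC=0 (depth now 2)
Event 10 (EXEC): [IRQ0] PC=0: INC 4 -> ACC=0
Event 11 (EXEC): [IRQ0] PC=1: DEC 4 -> ACC=-4
Event 12 (EXEC): [IRQ0] PC=2: DEC 4 -> ACC=-8
Event 13 (EXEC): [IRQ0] PC=3: IRET -> resume IRQ0 at PC=2 (depth now 1)
Event 14 (EXEC): [IRQ0] PC=2: DEC 4 -> ACC=-12
Event 15 (EXEC): [IRQ0] PC=3: IRET -> resume MAIN at PC=0 (depth now 0)

Answer: MAIN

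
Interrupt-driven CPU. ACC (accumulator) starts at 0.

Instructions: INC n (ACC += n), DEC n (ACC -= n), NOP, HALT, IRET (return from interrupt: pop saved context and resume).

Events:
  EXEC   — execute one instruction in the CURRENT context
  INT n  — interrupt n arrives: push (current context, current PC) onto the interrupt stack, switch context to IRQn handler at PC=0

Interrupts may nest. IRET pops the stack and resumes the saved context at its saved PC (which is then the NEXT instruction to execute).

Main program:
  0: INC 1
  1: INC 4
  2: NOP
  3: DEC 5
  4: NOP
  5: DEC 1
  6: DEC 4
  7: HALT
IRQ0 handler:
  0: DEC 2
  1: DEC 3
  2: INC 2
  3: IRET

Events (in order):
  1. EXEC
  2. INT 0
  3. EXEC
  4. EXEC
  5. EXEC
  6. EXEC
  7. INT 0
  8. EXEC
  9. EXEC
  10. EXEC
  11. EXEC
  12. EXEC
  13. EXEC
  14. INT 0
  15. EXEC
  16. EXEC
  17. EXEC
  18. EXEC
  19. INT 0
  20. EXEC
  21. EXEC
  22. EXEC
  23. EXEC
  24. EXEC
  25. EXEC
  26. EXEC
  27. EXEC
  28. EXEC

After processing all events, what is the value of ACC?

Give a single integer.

Event 1 (EXEC): [MAIN] PC=0: INC 1 -> ACC=1
Event 2 (INT 0): INT 0 arrives: push (MAIN, PC=1), enter IRQ0 at PC=0 (depth now 1)
Event 3 (EXEC): [IRQ0] PC=0: DEC 2 -> ACC=-1
Event 4 (EXEC): [IRQ0] PC=1: DEC 3 -> ACC=-4
Event 5 (EXEC): [IRQ0] PC=2: INC 2 -> ACC=-2
Event 6 (EXEC): [IRQ0] PC=3: IRET -> resume MAIN at PC=1 (depth now 0)
Event 7 (INT 0): INT 0 arrives: push (MAIN, PC=1), enter IRQ0 at PC=0 (depth now 1)
Event 8 (EXEC): [IRQ0] PC=0: DEC 2 -> ACC=-4
Event 9 (EXEC): [IRQ0] PC=1: DEC 3 -> ACC=-7
Event 10 (EXEC): [IRQ0] PC=2: INC 2 -> ACC=-5
Event 11 (EXEC): [IRQ0] PC=3: IRET -> resume MAIN at PC=1 (depth now 0)
Event 12 (EXEC): [MAIN] PC=1: INC 4 -> ACC=-1
Event 13 (EXEC): [MAIN] PC=2: NOP
Event 14 (INT 0): INT 0 arrives: push (MAIN, PC=3), enter IRQ0 at PC=0 (depth now 1)
Event 15 (EXEC): [IRQ0] PC=0: DEC 2 -> ACC=-3
Event 16 (EXEC): [IRQ0] PC=1: DEC 3 -> ACC=-6
Event 17 (EXEC): [IRQ0] PC=2: INC 2 -> ACC=-4
Event 18 (EXEC): [IRQ0] PC=3: IRET -> resume MAIN at PC=3 (depth now 0)
Event 19 (INT 0): INT 0 arrives: push (MAIN, PC=3), enter IRQ0 at PC=0 (depth now 1)
Event 20 (EXEC): [IRQ0] PC=0: DEC 2 -> ACC=-6
Event 21 (EXEC): [IRQ0] PC=1: DEC 3 -> ACC=-9
Event 22 (EXEC): [IRQ0] PC=2: INC 2 -> ACC=-7
Event 23 (EXEC): [IRQ0] PC=3: IRET -> resume MAIN at PC=3 (depth now 0)
Event 24 (EXEC): [MAIN] PC=3: DEC 5 -> ACC=-12
Event 25 (EXEC): [MAIN] PC=4: NOP
Event 26 (EXEC): [MAIN] PC=5: DEC 1 -> ACC=-13
Event 27 (EXEC): [MAIN] PC=6: DEC 4 -> ACC=-17
Event 28 (EXEC): [MAIN] PC=7: HALT

Answer: -17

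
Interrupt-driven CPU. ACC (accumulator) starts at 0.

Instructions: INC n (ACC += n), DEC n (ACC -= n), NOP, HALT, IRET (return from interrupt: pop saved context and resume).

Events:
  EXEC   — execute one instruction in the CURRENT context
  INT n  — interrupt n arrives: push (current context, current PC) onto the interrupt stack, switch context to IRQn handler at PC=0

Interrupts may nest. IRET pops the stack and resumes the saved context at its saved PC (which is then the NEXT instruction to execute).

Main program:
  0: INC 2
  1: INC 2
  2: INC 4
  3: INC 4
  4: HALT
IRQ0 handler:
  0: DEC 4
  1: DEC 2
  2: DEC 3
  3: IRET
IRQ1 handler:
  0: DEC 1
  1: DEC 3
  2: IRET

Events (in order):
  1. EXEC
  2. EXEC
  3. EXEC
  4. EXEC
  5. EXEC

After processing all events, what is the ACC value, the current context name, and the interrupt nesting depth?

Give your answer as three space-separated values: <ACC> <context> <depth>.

Answer: 12 MAIN 0

Derivation:
Event 1 (EXEC): [MAIN] PC=0: INC 2 -> ACC=2
Event 2 (EXEC): [MAIN] PC=1: INC 2 -> ACC=4
Event 3 (EXEC): [MAIN] PC=2: INC 4 -> ACC=8
Event 4 (EXEC): [MAIN] PC=3: INC 4 -> ACC=12
Event 5 (EXEC): [MAIN] PC=4: HALT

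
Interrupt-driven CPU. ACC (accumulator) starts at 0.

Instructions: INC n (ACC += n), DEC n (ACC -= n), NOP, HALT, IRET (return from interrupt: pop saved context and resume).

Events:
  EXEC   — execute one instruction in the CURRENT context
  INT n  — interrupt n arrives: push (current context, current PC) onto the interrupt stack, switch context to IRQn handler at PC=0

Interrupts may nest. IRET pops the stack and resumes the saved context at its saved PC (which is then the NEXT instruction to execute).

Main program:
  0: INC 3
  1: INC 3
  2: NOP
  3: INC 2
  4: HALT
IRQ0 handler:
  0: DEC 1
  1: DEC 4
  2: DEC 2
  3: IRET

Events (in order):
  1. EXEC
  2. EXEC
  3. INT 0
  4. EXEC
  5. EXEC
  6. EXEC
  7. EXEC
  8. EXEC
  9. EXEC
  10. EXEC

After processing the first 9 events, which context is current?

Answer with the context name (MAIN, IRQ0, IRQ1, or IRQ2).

Event 1 (EXEC): [MAIN] PC=0: INC 3 -> ACC=3
Event 2 (EXEC): [MAIN] PC=1: INC 3 -> ACC=6
Event 3 (INT 0): INT 0 arrives: push (MAIN, PC=2), enter IRQ0 at PC=0 (depth now 1)
Event 4 (EXEC): [IRQ0] PC=0: DEC 1 -> ACC=5
Event 5 (EXEC): [IRQ0] PC=1: DEC 4 -> ACC=1
Event 6 (EXEC): [IRQ0] PC=2: DEC 2 -> ACC=-1
Event 7 (EXEC): [IRQ0] PC=3: IRET -> resume MAIN at PC=2 (depth now 0)
Event 8 (EXEC): [MAIN] PC=2: NOP
Event 9 (EXEC): [MAIN] PC=3: INC 2 -> ACC=1

Answer: MAIN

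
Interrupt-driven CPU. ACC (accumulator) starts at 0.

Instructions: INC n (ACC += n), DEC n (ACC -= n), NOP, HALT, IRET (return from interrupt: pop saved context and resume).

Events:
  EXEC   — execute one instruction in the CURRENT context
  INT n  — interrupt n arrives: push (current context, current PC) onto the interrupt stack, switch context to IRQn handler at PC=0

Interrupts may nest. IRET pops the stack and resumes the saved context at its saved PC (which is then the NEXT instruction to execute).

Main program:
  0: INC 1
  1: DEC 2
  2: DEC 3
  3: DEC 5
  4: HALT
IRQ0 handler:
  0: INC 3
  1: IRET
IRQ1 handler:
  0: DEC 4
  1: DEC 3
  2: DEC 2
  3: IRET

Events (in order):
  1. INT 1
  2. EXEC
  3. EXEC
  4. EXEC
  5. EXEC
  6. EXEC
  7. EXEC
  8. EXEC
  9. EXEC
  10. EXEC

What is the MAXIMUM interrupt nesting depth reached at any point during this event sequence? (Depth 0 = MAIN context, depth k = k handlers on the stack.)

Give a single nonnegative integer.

Answer: 1

Derivation:
Event 1 (INT 1): INT 1 arrives: push (MAIN, PC=0), enter IRQ1 at PC=0 (depth now 1) [depth=1]
Event 2 (EXEC): [IRQ1] PC=0: DEC 4 -> ACC=-4 [depth=1]
Event 3 (EXEC): [IRQ1] PC=1: DEC 3 -> ACC=-7 [depth=1]
Event 4 (EXEC): [IRQ1] PC=2: DEC 2 -> ACC=-9 [depth=1]
Event 5 (EXEC): [IRQ1] PC=3: IRET -> resume MAIN at PC=0 (depth now 0) [depth=0]
Event 6 (EXEC): [MAIN] PC=0: INC 1 -> ACC=-8 [depth=0]
Event 7 (EXEC): [MAIN] PC=1: DEC 2 -> ACC=-10 [depth=0]
Event 8 (EXEC): [MAIN] PC=2: DEC 3 -> ACC=-13 [depth=0]
Event 9 (EXEC): [MAIN] PC=3: DEC 5 -> ACC=-18 [depth=0]
Event 10 (EXEC): [MAIN] PC=4: HALT [depth=0]
Max depth observed: 1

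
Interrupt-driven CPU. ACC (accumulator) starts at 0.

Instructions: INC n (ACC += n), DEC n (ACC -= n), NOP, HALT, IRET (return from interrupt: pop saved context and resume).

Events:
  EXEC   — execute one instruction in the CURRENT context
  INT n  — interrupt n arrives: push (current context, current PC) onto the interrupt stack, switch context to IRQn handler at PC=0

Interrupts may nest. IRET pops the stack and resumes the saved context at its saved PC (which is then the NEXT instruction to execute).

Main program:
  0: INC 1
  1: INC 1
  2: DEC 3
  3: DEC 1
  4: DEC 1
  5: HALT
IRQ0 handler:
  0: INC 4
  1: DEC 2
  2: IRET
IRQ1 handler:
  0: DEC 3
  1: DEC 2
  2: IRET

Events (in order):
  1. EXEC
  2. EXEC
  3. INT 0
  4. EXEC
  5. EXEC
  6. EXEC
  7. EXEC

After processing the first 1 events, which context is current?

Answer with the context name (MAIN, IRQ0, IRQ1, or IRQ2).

Answer: MAIN

Derivation:
Event 1 (EXEC): [MAIN] PC=0: INC 1 -> ACC=1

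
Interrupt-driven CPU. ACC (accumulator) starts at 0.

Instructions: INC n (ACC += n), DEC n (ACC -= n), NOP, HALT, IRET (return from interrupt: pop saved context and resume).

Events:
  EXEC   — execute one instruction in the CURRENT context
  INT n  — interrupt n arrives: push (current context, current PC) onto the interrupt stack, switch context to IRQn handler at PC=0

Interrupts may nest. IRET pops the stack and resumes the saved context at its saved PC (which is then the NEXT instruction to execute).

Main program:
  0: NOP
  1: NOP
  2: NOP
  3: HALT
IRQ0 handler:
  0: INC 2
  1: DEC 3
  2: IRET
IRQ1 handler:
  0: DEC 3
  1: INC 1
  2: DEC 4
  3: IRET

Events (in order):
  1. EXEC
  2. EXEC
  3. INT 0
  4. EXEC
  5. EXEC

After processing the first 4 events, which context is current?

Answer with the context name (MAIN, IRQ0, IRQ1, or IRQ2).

Answer: IRQ0

Derivation:
Event 1 (EXEC): [MAIN] PC=0: NOP
Event 2 (EXEC): [MAIN] PC=1: NOP
Event 3 (INT 0): INT 0 arrives: push (MAIN, PC=2), enter IRQ0 at PC=0 (depth now 1)
Event 4 (EXEC): [IRQ0] PC=0: INC 2 -> ACC=2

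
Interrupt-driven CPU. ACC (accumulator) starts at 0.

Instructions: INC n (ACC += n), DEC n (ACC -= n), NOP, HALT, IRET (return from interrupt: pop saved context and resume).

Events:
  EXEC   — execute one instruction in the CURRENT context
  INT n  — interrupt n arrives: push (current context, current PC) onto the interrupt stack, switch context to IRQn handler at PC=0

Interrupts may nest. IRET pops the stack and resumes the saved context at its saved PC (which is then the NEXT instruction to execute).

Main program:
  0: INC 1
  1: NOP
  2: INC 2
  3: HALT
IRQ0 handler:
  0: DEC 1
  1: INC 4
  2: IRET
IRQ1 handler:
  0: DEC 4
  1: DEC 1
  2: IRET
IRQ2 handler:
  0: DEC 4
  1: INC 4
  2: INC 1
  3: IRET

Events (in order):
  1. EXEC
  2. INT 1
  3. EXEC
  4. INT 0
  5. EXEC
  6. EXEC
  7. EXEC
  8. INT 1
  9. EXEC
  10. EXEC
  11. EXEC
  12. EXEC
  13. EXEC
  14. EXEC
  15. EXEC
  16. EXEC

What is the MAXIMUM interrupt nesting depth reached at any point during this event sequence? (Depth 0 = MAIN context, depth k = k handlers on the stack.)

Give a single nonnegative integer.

Event 1 (EXEC): [MAIN] PC=0: INC 1 -> ACC=1 [depth=0]
Event 2 (INT 1): INT 1 arrives: push (MAIN, PC=1), enter IRQ1 at PC=0 (depth now 1) [depth=1]
Event 3 (EXEC): [IRQ1] PC=0: DEC 4 -> ACC=-3 [depth=1]
Event 4 (INT 0): INT 0 arrives: push (IRQ1, PC=1), enter IRQ0 at PC=0 (depth now 2) [depth=2]
Event 5 (EXEC): [IRQ0] PC=0: DEC 1 -> ACC=-4 [depth=2]
Event 6 (EXEC): [IRQ0] PC=1: INC 4 -> ACC=0 [depth=2]
Event 7 (EXEC): [IRQ0] PC=2: IRET -> resume IRQ1 at PC=1 (depth now 1) [depth=1]
Event 8 (INT 1): INT 1 arrives: push (IRQ1, PC=1), enter IRQ1 at PC=0 (depth now 2) [depth=2]
Event 9 (EXEC): [IRQ1] PC=0: DEC 4 -> ACC=-4 [depth=2]
Event 10 (EXEC): [IRQ1] PC=1: DEC 1 -> ACC=-5 [depth=2]
Event 11 (EXEC): [IRQ1] PC=2: IRET -> resume IRQ1 at PC=1 (depth now 1) [depth=1]
Event 12 (EXEC): [IRQ1] PC=1: DEC 1 -> ACC=-6 [depth=1]
Event 13 (EXEC): [IRQ1] PC=2: IRET -> resume MAIN at PC=1 (depth now 0) [depth=0]
Event 14 (EXEC): [MAIN] PC=1: NOP [depth=0]
Event 15 (EXEC): [MAIN] PC=2: INC 2 -> ACC=-4 [depth=0]
Event 16 (EXEC): [MAIN] PC=3: HALT [depth=0]
Max depth observed: 2

Answer: 2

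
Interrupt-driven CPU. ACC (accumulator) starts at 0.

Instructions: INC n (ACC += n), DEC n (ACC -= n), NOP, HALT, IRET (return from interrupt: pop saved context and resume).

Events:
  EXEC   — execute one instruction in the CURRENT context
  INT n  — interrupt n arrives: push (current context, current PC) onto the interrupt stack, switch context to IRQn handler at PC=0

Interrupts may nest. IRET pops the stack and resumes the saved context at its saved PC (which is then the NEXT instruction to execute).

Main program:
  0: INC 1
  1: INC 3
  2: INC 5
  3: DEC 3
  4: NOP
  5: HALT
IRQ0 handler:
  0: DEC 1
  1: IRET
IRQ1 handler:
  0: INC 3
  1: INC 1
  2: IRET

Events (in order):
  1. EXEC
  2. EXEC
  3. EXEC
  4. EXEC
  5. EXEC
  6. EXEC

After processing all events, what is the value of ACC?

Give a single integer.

Answer: 6

Derivation:
Event 1 (EXEC): [MAIN] PC=0: INC 1 -> ACC=1
Event 2 (EXEC): [MAIN] PC=1: INC 3 -> ACC=4
Event 3 (EXEC): [MAIN] PC=2: INC 5 -> ACC=9
Event 4 (EXEC): [MAIN] PC=3: DEC 3 -> ACC=6
Event 5 (EXEC): [MAIN] PC=4: NOP
Event 6 (EXEC): [MAIN] PC=5: HALT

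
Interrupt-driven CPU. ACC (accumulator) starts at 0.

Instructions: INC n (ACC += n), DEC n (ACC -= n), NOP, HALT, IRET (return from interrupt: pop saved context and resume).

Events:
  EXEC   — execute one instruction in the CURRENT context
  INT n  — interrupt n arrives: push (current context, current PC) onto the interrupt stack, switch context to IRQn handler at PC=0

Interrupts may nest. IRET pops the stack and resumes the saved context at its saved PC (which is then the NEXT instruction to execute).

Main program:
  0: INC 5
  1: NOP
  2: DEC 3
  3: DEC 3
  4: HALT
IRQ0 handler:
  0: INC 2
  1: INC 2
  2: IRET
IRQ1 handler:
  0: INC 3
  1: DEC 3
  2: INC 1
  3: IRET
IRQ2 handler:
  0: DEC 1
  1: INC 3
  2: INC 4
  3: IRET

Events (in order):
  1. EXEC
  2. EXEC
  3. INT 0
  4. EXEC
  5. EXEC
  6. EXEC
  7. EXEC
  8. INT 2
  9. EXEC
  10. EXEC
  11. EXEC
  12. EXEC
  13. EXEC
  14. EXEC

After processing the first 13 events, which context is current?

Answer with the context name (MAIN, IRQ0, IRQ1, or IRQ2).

Answer: MAIN

Derivation:
Event 1 (EXEC): [MAIN] PC=0: INC 5 -> ACC=5
Event 2 (EXEC): [MAIN] PC=1: NOP
Event 3 (INT 0): INT 0 arrives: push (MAIN, PC=2), enter IRQ0 at PC=0 (depth now 1)
Event 4 (EXEC): [IRQ0] PC=0: INC 2 -> ACC=7
Event 5 (EXEC): [IRQ0] PC=1: INC 2 -> ACC=9
Event 6 (EXEC): [IRQ0] PC=2: IRET -> resume MAIN at PC=2 (depth now 0)
Event 7 (EXEC): [MAIN] PC=2: DEC 3 -> ACC=6
Event 8 (INT 2): INT 2 arrives: push (MAIN, PC=3), enter IRQ2 at PC=0 (depth now 1)
Event 9 (EXEC): [IRQ2] PC=0: DEC 1 -> ACC=5
Event 10 (EXEC): [IRQ2] PC=1: INC 3 -> ACC=8
Event 11 (EXEC): [IRQ2] PC=2: INC 4 -> ACC=12
Event 12 (EXEC): [IRQ2] PC=3: IRET -> resume MAIN at PC=3 (depth now 0)
Event 13 (EXEC): [MAIN] PC=3: DEC 3 -> ACC=9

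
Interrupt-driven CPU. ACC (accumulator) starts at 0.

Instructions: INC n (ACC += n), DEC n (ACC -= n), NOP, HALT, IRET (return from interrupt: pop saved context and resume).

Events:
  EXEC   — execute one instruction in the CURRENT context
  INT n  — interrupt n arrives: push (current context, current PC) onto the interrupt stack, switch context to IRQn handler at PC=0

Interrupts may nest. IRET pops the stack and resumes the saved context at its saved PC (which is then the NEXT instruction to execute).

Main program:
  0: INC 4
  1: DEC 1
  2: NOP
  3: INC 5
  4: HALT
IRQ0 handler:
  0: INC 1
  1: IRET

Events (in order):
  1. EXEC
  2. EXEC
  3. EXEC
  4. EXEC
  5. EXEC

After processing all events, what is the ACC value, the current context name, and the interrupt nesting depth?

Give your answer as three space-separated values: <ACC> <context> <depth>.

Answer: 8 MAIN 0

Derivation:
Event 1 (EXEC): [MAIN] PC=0: INC 4 -> ACC=4
Event 2 (EXEC): [MAIN] PC=1: DEC 1 -> ACC=3
Event 3 (EXEC): [MAIN] PC=2: NOP
Event 4 (EXEC): [MAIN] PC=3: INC 5 -> ACC=8
Event 5 (EXEC): [MAIN] PC=4: HALT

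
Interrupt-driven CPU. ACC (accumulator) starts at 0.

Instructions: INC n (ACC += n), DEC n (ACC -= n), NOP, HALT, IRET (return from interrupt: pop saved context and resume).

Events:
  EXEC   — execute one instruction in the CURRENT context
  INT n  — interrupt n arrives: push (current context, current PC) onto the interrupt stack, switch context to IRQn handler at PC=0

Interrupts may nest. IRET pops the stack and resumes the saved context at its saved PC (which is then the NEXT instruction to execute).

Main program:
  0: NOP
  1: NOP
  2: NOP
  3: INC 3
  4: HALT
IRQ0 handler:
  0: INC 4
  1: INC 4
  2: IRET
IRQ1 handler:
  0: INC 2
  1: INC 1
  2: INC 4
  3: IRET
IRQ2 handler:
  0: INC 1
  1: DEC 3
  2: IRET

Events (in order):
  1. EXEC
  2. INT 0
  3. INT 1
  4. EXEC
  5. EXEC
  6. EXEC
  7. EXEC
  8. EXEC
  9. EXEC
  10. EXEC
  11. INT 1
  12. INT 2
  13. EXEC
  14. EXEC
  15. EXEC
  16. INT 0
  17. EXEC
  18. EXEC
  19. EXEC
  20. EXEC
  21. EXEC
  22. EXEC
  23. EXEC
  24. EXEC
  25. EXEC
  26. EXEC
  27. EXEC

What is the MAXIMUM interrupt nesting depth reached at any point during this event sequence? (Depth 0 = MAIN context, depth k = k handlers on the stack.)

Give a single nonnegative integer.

Answer: 2

Derivation:
Event 1 (EXEC): [MAIN] PC=0: NOP [depth=0]
Event 2 (INT 0): INT 0 arrives: push (MAIN, PC=1), enter IRQ0 at PC=0 (depth now 1) [depth=1]
Event 3 (INT 1): INT 1 arrives: push (IRQ0, PC=0), enter IRQ1 at PC=0 (depth now 2) [depth=2]
Event 4 (EXEC): [IRQ1] PC=0: INC 2 -> ACC=2 [depth=2]
Event 5 (EXEC): [IRQ1] PC=1: INC 1 -> ACC=3 [depth=2]
Event 6 (EXEC): [IRQ1] PC=2: INC 4 -> ACC=7 [depth=2]
Event 7 (EXEC): [IRQ1] PC=3: IRET -> resume IRQ0 at PC=0 (depth now 1) [depth=1]
Event 8 (EXEC): [IRQ0] PC=0: INC 4 -> ACC=11 [depth=1]
Event 9 (EXEC): [IRQ0] PC=1: INC 4 -> ACC=15 [depth=1]
Event 10 (EXEC): [IRQ0] PC=2: IRET -> resume MAIN at PC=1 (depth now 0) [depth=0]
Event 11 (INT 1): INT 1 arrives: push (MAIN, PC=1), enter IRQ1 at PC=0 (depth now 1) [depth=1]
Event 12 (INT 2): INT 2 arrives: push (IRQ1, PC=0), enter IRQ2 at PC=0 (depth now 2) [depth=2]
Event 13 (EXEC): [IRQ2] PC=0: INC 1 -> ACC=16 [depth=2]
Event 14 (EXEC): [IRQ2] PC=1: DEC 3 -> ACC=13 [depth=2]
Event 15 (EXEC): [IRQ2] PC=2: IRET -> resume IRQ1 at PC=0 (depth now 1) [depth=1]
Event 16 (INT 0): INT 0 arrives: push (IRQ1, PC=0), enter IRQ0 at PC=0 (depth now 2) [depth=2]
Event 17 (EXEC): [IRQ0] PC=0: INC 4 -> ACC=17 [depth=2]
Event 18 (EXEC): [IRQ0] PC=1: INC 4 -> ACC=21 [depth=2]
Event 19 (EXEC): [IRQ0] PC=2: IRET -> resume IRQ1 at PC=0 (depth now 1) [depth=1]
Event 20 (EXEC): [IRQ1] PC=0: INC 2 -> ACC=23 [depth=1]
Event 21 (EXEC): [IRQ1] PC=1: INC 1 -> ACC=24 [depth=1]
Event 22 (EXEC): [IRQ1] PC=2: INC 4 -> ACC=28 [depth=1]
Event 23 (EXEC): [IRQ1] PC=3: IRET -> resume MAIN at PC=1 (depth now 0) [depth=0]
Event 24 (EXEC): [MAIN] PC=1: NOP [depth=0]
Event 25 (EXEC): [MAIN] PC=2: NOP [depth=0]
Event 26 (EXEC): [MAIN] PC=3: INC 3 -> ACC=31 [depth=0]
Event 27 (EXEC): [MAIN] PC=4: HALT [depth=0]
Max depth observed: 2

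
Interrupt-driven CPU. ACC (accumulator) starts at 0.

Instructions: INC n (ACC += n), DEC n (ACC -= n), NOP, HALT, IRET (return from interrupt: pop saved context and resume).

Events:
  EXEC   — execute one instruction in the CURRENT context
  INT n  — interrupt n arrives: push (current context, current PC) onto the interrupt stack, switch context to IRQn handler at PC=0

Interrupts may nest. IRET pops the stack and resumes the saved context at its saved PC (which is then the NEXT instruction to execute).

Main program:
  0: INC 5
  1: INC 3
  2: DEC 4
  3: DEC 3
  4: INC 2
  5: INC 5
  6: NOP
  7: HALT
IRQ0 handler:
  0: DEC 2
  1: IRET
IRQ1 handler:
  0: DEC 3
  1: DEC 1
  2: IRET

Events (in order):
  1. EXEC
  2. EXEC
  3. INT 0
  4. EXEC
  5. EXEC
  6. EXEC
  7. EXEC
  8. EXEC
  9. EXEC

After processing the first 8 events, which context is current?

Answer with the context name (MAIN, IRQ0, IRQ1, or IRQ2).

Event 1 (EXEC): [MAIN] PC=0: INC 5 -> ACC=5
Event 2 (EXEC): [MAIN] PC=1: INC 3 -> ACC=8
Event 3 (INT 0): INT 0 arrives: push (MAIN, PC=2), enter IRQ0 at PC=0 (depth now 1)
Event 4 (EXEC): [IRQ0] PC=0: DEC 2 -> ACC=6
Event 5 (EXEC): [IRQ0] PC=1: IRET -> resume MAIN at PC=2 (depth now 0)
Event 6 (EXEC): [MAIN] PC=2: DEC 4 -> ACC=2
Event 7 (EXEC): [MAIN] PC=3: DEC 3 -> ACC=-1
Event 8 (EXEC): [MAIN] PC=4: INC 2 -> ACC=1

Answer: MAIN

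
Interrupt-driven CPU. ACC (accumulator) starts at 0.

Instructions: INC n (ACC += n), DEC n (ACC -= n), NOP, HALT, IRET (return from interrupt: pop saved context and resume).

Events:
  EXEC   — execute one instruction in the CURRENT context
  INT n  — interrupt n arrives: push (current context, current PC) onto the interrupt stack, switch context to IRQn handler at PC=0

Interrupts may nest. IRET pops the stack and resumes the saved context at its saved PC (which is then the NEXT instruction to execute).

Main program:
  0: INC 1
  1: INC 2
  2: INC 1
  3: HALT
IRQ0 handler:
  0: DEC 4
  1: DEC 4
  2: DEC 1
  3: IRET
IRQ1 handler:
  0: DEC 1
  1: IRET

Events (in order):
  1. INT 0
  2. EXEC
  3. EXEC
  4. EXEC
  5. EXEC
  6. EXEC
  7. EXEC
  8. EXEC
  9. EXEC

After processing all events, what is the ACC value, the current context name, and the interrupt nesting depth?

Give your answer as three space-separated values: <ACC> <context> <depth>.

Event 1 (INT 0): INT 0 arrives: push (MAIN, PC=0), enter IRQ0 at PC=0 (depth now 1)
Event 2 (EXEC): [IRQ0] PC=0: DEC 4 -> ACC=-4
Event 3 (EXEC): [IRQ0] PC=1: DEC 4 -> ACC=-8
Event 4 (EXEC): [IRQ0] PC=2: DEC 1 -> ACC=-9
Event 5 (EXEC): [IRQ0] PC=3: IRET -> resume MAIN at PC=0 (depth now 0)
Event 6 (EXEC): [MAIN] PC=0: INC 1 -> ACC=-8
Event 7 (EXEC): [MAIN] PC=1: INC 2 -> ACC=-6
Event 8 (EXEC): [MAIN] PC=2: INC 1 -> ACC=-5
Event 9 (EXEC): [MAIN] PC=3: HALT

Answer: -5 MAIN 0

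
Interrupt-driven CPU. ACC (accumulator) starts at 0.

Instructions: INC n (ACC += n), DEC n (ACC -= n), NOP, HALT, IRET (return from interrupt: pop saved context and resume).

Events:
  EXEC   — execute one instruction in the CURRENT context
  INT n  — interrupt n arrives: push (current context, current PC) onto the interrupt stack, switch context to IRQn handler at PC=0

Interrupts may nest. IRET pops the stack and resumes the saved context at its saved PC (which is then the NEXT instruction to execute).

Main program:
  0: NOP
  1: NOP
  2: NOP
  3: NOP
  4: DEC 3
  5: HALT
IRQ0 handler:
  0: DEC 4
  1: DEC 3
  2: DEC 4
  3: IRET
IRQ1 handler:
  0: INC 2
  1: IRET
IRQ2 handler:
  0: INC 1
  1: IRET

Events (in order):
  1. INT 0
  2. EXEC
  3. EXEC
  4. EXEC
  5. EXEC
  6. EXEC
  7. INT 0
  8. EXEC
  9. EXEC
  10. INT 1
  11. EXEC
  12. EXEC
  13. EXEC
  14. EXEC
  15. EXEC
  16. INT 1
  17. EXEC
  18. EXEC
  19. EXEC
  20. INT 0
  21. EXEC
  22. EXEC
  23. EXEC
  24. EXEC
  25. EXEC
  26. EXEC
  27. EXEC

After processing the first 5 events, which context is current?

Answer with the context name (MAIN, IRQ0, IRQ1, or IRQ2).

Event 1 (INT 0): INT 0 arrives: push (MAIN, PC=0), enter IRQ0 at PC=0 (depth now 1)
Event 2 (EXEC): [IRQ0] PC=0: DEC 4 -> ACC=-4
Event 3 (EXEC): [IRQ0] PC=1: DEC 3 -> ACC=-7
Event 4 (EXEC): [IRQ0] PC=2: DEC 4 -> ACC=-11
Event 5 (EXEC): [IRQ0] PC=3: IRET -> resume MAIN at PC=0 (depth now 0)

Answer: MAIN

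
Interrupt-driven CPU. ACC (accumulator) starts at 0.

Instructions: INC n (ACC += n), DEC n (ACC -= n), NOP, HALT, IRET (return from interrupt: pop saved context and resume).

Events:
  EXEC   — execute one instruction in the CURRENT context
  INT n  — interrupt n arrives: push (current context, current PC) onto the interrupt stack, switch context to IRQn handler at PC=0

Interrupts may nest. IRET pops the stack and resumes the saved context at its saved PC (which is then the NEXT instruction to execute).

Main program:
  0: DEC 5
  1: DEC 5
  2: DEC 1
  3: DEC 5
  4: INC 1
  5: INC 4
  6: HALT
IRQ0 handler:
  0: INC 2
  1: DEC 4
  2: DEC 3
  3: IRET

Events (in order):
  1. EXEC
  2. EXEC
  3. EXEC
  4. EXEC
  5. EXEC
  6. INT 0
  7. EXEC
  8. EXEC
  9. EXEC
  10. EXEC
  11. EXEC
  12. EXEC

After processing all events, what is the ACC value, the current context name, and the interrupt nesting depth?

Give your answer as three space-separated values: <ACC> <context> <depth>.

Answer: -16 MAIN 0

Derivation:
Event 1 (EXEC): [MAIN] PC=0: DEC 5 -> ACC=-5
Event 2 (EXEC): [MAIN] PC=1: DEC 5 -> ACC=-10
Event 3 (EXEC): [MAIN] PC=2: DEC 1 -> ACC=-11
Event 4 (EXEC): [MAIN] PC=3: DEC 5 -> ACC=-16
Event 5 (EXEC): [MAIN] PC=4: INC 1 -> ACC=-15
Event 6 (INT 0): INT 0 arrives: push (MAIN, PC=5), enter IRQ0 at PC=0 (depth now 1)
Event 7 (EXEC): [IRQ0] PC=0: INC 2 -> ACC=-13
Event 8 (EXEC): [IRQ0] PC=1: DEC 4 -> ACC=-17
Event 9 (EXEC): [IRQ0] PC=2: DEC 3 -> ACC=-20
Event 10 (EXEC): [IRQ0] PC=3: IRET -> resume MAIN at PC=5 (depth now 0)
Event 11 (EXEC): [MAIN] PC=5: INC 4 -> ACC=-16
Event 12 (EXEC): [MAIN] PC=6: HALT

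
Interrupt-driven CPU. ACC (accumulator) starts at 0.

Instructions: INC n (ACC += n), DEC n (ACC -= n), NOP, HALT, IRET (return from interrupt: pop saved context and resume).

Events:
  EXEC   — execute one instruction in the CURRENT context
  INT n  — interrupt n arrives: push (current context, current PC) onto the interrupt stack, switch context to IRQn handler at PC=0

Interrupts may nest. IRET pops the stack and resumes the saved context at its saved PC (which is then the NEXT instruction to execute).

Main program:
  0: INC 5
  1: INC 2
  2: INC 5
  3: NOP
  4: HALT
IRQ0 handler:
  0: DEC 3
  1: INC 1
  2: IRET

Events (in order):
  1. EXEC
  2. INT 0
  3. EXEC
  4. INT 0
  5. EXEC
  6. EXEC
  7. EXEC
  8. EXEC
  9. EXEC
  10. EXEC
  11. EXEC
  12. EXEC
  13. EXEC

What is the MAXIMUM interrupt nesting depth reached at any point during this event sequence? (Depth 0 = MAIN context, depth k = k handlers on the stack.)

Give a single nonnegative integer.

Event 1 (EXEC): [MAIN] PC=0: INC 5 -> ACC=5 [depth=0]
Event 2 (INT 0): INT 0 arrives: push (MAIN, PC=1), enter IRQ0 at PC=0 (depth now 1) [depth=1]
Event 3 (EXEC): [IRQ0] PC=0: DEC 3 -> ACC=2 [depth=1]
Event 4 (INT 0): INT 0 arrives: push (IRQ0, PC=1), enter IRQ0 at PC=0 (depth now 2) [depth=2]
Event 5 (EXEC): [IRQ0] PC=0: DEC 3 -> ACC=-1 [depth=2]
Event 6 (EXEC): [IRQ0] PC=1: INC 1 -> ACC=0 [depth=2]
Event 7 (EXEC): [IRQ0] PC=2: IRET -> resume IRQ0 at PC=1 (depth now 1) [depth=1]
Event 8 (EXEC): [IRQ0] PC=1: INC 1 -> ACC=1 [depth=1]
Event 9 (EXEC): [IRQ0] PC=2: IRET -> resume MAIN at PC=1 (depth now 0) [depth=0]
Event 10 (EXEC): [MAIN] PC=1: INC 2 -> ACC=3 [depth=0]
Event 11 (EXEC): [MAIN] PC=2: INC 5 -> ACC=8 [depth=0]
Event 12 (EXEC): [MAIN] PC=3: NOP [depth=0]
Event 13 (EXEC): [MAIN] PC=4: HALT [depth=0]
Max depth observed: 2

Answer: 2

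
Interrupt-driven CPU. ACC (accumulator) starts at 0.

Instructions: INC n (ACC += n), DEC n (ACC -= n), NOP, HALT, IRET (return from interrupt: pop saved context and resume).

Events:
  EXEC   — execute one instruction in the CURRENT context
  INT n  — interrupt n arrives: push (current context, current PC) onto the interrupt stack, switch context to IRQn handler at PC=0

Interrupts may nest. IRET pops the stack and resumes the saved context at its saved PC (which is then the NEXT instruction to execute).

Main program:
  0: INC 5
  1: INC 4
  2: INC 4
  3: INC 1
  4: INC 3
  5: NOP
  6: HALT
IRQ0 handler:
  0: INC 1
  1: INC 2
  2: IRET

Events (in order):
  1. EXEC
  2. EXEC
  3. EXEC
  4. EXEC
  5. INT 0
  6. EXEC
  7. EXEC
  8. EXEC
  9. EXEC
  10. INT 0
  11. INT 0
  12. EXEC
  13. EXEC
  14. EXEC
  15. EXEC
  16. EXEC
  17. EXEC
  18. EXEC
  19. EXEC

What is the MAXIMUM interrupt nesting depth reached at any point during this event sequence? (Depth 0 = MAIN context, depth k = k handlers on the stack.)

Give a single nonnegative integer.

Answer: 2

Derivation:
Event 1 (EXEC): [MAIN] PC=0: INC 5 -> ACC=5 [depth=0]
Event 2 (EXEC): [MAIN] PC=1: INC 4 -> ACC=9 [depth=0]
Event 3 (EXEC): [MAIN] PC=2: INC 4 -> ACC=13 [depth=0]
Event 4 (EXEC): [MAIN] PC=3: INC 1 -> ACC=14 [depth=0]
Event 5 (INT 0): INT 0 arrives: push (MAIN, PC=4), enter IRQ0 at PC=0 (depth now 1) [depth=1]
Event 6 (EXEC): [IRQ0] PC=0: INC 1 -> ACC=15 [depth=1]
Event 7 (EXEC): [IRQ0] PC=1: INC 2 -> ACC=17 [depth=1]
Event 8 (EXEC): [IRQ0] PC=2: IRET -> resume MAIN at PC=4 (depth now 0) [depth=0]
Event 9 (EXEC): [MAIN] PC=4: INC 3 -> ACC=20 [depth=0]
Event 10 (INT 0): INT 0 arrives: push (MAIN, PC=5), enter IRQ0 at PC=0 (depth now 1) [depth=1]
Event 11 (INT 0): INT 0 arrives: push (IRQ0, PC=0), enter IRQ0 at PC=0 (depth now 2) [depth=2]
Event 12 (EXEC): [IRQ0] PC=0: INC 1 -> ACC=21 [depth=2]
Event 13 (EXEC): [IRQ0] PC=1: INC 2 -> ACC=23 [depth=2]
Event 14 (EXEC): [IRQ0] PC=2: IRET -> resume IRQ0 at PC=0 (depth now 1) [depth=1]
Event 15 (EXEC): [IRQ0] PC=0: INC 1 -> ACC=24 [depth=1]
Event 16 (EXEC): [IRQ0] PC=1: INC 2 -> ACC=26 [depth=1]
Event 17 (EXEC): [IRQ0] PC=2: IRET -> resume MAIN at PC=5 (depth now 0) [depth=0]
Event 18 (EXEC): [MAIN] PC=5: NOP [depth=0]
Event 19 (EXEC): [MAIN] PC=6: HALT [depth=0]
Max depth observed: 2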